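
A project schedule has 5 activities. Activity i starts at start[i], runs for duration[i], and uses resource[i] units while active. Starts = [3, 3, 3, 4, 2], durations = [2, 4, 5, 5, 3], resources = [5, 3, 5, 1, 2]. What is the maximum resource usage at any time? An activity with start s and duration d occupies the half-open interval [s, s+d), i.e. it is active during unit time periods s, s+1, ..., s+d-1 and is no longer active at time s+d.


Each activity i is active on [start_i, start_i + duration_i).
Compute total resource usage per time slot:
  t=0: active resources = [], total = 0
  t=1: active resources = [], total = 0
  t=2: active resources = [2], total = 2
  t=3: active resources = [5, 3, 5, 2], total = 15
  t=4: active resources = [5, 3, 5, 1, 2], total = 16
  t=5: active resources = [3, 5, 1], total = 9
  t=6: active resources = [3, 5, 1], total = 9
  t=7: active resources = [5, 1], total = 6
  t=8: active resources = [1], total = 1
Peak resource demand = 16

16


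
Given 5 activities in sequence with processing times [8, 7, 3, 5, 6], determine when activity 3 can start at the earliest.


Activity 3 starts after activities 1 through 2 complete.
Predecessor durations: [8, 7]
ES = 8 + 7 = 15

15


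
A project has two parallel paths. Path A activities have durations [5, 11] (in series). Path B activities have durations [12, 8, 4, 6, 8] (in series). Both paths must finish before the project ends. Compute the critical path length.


Path A total = 5 + 11 = 16
Path B total = 12 + 8 + 4 + 6 + 8 = 38
Critical path = longest path = max(16, 38) = 38

38


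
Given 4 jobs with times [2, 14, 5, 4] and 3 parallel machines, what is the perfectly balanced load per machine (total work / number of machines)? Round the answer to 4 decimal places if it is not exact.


Total processing time = 2 + 14 + 5 + 4 = 25
Number of machines = 3
Ideal balanced load = 25 / 3 = 8.3333

8.3333


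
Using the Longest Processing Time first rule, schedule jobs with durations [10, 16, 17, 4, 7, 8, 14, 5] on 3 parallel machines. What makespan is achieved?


Sort jobs in decreasing order (LPT): [17, 16, 14, 10, 8, 7, 5, 4]
Assign each job to the least loaded machine:
  Machine 1: jobs [17, 7, 5], load = 29
  Machine 2: jobs [16, 8, 4], load = 28
  Machine 3: jobs [14, 10], load = 24
Makespan = max load = 29

29


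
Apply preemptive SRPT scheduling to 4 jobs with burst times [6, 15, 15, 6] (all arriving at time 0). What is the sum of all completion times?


Since all jobs arrive at t=0, SRPT equals SPT ordering.
SPT order: [6, 6, 15, 15]
Completion times:
  Job 1: p=6, C=6
  Job 2: p=6, C=12
  Job 3: p=15, C=27
  Job 4: p=15, C=42
Total completion time = 6 + 12 + 27 + 42 = 87

87


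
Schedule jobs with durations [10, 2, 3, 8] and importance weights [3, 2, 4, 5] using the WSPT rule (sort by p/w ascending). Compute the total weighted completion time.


Compute p/w ratios and sort ascending (WSPT): [(3, 4), (2, 2), (8, 5), (10, 3)]
Compute weighted completion times:
  Job (p=3,w=4): C=3, w*C=4*3=12
  Job (p=2,w=2): C=5, w*C=2*5=10
  Job (p=8,w=5): C=13, w*C=5*13=65
  Job (p=10,w=3): C=23, w*C=3*23=69
Total weighted completion time = 156

156


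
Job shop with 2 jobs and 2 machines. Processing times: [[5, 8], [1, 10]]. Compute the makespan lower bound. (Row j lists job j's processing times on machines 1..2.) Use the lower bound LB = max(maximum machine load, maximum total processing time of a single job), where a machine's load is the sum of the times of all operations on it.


Machine loads:
  Machine 1: 5 + 1 = 6
  Machine 2: 8 + 10 = 18
Max machine load = 18
Job totals:
  Job 1: 13
  Job 2: 11
Max job total = 13
Lower bound = max(18, 13) = 18

18


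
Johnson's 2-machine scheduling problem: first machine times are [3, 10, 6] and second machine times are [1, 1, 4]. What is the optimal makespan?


Apply Johnson's rule:
  Group 1 (a <= b): []
  Group 2 (a > b): [(3, 6, 4), (1, 3, 1), (2, 10, 1)]
Optimal job order: [3, 1, 2]
Schedule:
  Job 3: M1 done at 6, M2 done at 10
  Job 1: M1 done at 9, M2 done at 11
  Job 2: M1 done at 19, M2 done at 20
Makespan = 20

20


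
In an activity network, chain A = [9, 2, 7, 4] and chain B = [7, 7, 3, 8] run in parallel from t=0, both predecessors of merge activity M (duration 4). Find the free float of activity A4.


ES(A4) = sum of predecessors on chain A = 18
EF(A4) = ES + duration = 18 + 4 = 22
Successor of A4 is M. ES(M) = max(sum(A), sum(B)) = max(22, 25) = 25
Free float = ES(successor) - EF(current) = 25 - 22 = 3

3


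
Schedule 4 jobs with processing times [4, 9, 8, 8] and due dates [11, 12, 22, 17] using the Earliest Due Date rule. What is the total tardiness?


Sort by due date (EDD order): [(4, 11), (9, 12), (8, 17), (8, 22)]
Compute completion times and tardiness:
  Job 1: p=4, d=11, C=4, tardiness=max(0,4-11)=0
  Job 2: p=9, d=12, C=13, tardiness=max(0,13-12)=1
  Job 3: p=8, d=17, C=21, tardiness=max(0,21-17)=4
  Job 4: p=8, d=22, C=29, tardiness=max(0,29-22)=7
Total tardiness = 12

12


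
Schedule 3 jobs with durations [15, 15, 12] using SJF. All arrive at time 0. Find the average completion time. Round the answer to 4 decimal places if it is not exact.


SJF order (ascending): [12, 15, 15]
Completion times:
  Job 1: burst=12, C=12
  Job 2: burst=15, C=27
  Job 3: burst=15, C=42
Average completion = 81/3 = 27.0

27.0


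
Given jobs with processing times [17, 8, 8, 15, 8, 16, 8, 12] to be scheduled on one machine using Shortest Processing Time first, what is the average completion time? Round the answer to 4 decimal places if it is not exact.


Sort jobs by processing time (SPT order): [8, 8, 8, 8, 12, 15, 16, 17]
Compute completion times sequentially:
  Job 1: processing = 8, completes at 8
  Job 2: processing = 8, completes at 16
  Job 3: processing = 8, completes at 24
  Job 4: processing = 8, completes at 32
  Job 5: processing = 12, completes at 44
  Job 6: processing = 15, completes at 59
  Job 7: processing = 16, completes at 75
  Job 8: processing = 17, completes at 92
Sum of completion times = 350
Average completion time = 350/8 = 43.75

43.75


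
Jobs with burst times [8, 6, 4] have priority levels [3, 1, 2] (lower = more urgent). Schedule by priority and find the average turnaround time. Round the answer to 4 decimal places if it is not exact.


Sort by priority (ascending = highest first):
Order: [(1, 6), (2, 4), (3, 8)]
Completion times:
  Priority 1, burst=6, C=6
  Priority 2, burst=4, C=10
  Priority 3, burst=8, C=18
Average turnaround = 34/3 = 11.3333

11.3333


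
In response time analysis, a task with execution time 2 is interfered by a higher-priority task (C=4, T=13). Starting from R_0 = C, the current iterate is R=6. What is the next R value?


R_next = C + ceil(R_prev / T_hp) * C_hp
ceil(6 / 13) = ceil(0.4615) = 1
Interference = 1 * 4 = 4
R_next = 2 + 4 = 6
R_next = R_prev, so the iteration has converged (response time = 6).

6


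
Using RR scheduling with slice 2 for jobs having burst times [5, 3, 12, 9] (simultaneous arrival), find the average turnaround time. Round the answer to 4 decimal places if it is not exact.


Time quantum = 2
Execution trace:
  J1 runs 2 units, time = 2
  J2 runs 2 units, time = 4
  J3 runs 2 units, time = 6
  J4 runs 2 units, time = 8
  J1 runs 2 units, time = 10
  J2 runs 1 units, time = 11
  J3 runs 2 units, time = 13
  J4 runs 2 units, time = 15
  J1 runs 1 units, time = 16
  J3 runs 2 units, time = 18
  J4 runs 2 units, time = 20
  J3 runs 2 units, time = 22
  J4 runs 2 units, time = 24
  J3 runs 2 units, time = 26
  J4 runs 1 units, time = 27
  J3 runs 2 units, time = 29
Finish times: [16, 11, 29, 27]
Average turnaround = 83/4 = 20.75

20.75


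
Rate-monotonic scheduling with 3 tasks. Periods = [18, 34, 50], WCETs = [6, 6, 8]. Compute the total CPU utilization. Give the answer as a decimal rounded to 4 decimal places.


Compute individual utilizations (exact fractions):
  Task 1: C/T = 6/18 = 1/3 (approx. 0.3333)
  Task 2: C/T = 6/34 = 3/17 (approx. 0.1765)
  Task 3: C/T = 8/50 = 4/25 (approx. 0.16)
Total utilization U = 1/3 + 3/17 + 4/25 = 854/1275
Rounded to 4 decimal places: U = 0.6698
RM (Liu & Layland) bound for 3 tasks = 0.779763; compare with U = 854/1275 (approx. 0.669804)
U <= bound, so schedulable by RM sufficient condition.

0.6698


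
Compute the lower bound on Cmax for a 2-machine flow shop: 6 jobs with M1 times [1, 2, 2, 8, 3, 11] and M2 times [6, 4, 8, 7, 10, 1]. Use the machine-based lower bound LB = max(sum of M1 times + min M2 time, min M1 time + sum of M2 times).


LB1 = sum(M1 times) + min(M2 times) = 27 + 1 = 28
LB2 = min(M1 times) + sum(M2 times) = 1 + 36 = 37
Lower bound = max(LB1, LB2) = max(28, 37) = 37

37


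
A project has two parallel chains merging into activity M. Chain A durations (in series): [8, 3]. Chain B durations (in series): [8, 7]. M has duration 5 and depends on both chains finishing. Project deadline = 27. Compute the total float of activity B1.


Forward pass: ES(B1) = sum of predecessors on chain B = 0
EF = ES + duration = 0 + 8 = 8
Backward pass: LF(M) = deadline = 27; LS(M) = 27 - 5 = 22
LF(B1) = LS(M) - sum(successors on chain B) = 22 - 7 = 15
LS = LF - duration = 15 - 8 = 7
Total float = LS - ES = 7 - 0 = 7

7


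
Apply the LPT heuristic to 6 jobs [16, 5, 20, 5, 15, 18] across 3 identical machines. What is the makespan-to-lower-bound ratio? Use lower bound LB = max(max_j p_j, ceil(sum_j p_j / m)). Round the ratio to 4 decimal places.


LPT order: [20, 18, 16, 15, 5, 5]
Machine loads after assignment: [25, 23, 31]
LPT makespan = 31
Lower bound = max(max_job, ceil(total/3)) = max(20, 27) = 27
Ratio = 31 / 27 = 1.1481

1.1481


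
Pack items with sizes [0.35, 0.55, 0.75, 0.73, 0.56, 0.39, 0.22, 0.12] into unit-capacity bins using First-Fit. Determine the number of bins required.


Place items sequentially using First-Fit:
  Item 0.35 -> new Bin 1
  Item 0.55 -> Bin 1 (now 0.9)
  Item 0.75 -> new Bin 2
  Item 0.73 -> new Bin 3
  Item 0.56 -> new Bin 4
  Item 0.39 -> Bin 4 (now 0.95)
  Item 0.22 -> Bin 2 (now 0.97)
  Item 0.12 -> Bin 3 (now 0.85)
Total bins used = 4

4


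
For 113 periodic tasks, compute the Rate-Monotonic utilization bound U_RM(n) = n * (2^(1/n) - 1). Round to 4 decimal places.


Compute 2^(1/113) = 1.0061528976
Subtract 1: 1.0061528976 - 1 = 0.0061528976
Multiply by n: 113 * 0.0061528976 = 0.6952774288
Round to 4 dp: 0.6953

0.6953


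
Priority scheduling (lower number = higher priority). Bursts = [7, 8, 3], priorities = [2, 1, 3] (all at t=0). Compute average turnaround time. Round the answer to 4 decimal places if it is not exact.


Sort by priority (ascending = highest first):
Order: [(1, 8), (2, 7), (3, 3)]
Completion times:
  Priority 1, burst=8, C=8
  Priority 2, burst=7, C=15
  Priority 3, burst=3, C=18
Average turnaround = 41/3 = 13.6667

13.6667


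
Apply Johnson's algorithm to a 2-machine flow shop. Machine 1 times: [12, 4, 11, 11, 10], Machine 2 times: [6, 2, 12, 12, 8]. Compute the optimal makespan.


Apply Johnson's rule:
  Group 1 (a <= b): [(3, 11, 12), (4, 11, 12)]
  Group 2 (a > b): [(5, 10, 8), (1, 12, 6), (2, 4, 2)]
Optimal job order: [3, 4, 5, 1, 2]
Schedule:
  Job 3: M1 done at 11, M2 done at 23
  Job 4: M1 done at 22, M2 done at 35
  Job 5: M1 done at 32, M2 done at 43
  Job 1: M1 done at 44, M2 done at 50
  Job 2: M1 done at 48, M2 done at 52
Makespan = 52

52


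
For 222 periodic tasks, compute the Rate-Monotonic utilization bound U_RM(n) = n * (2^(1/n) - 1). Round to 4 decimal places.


Compute 2^(1/222) = 1.0031271640
Subtract 1: 1.0031271640 - 1 = 0.0031271640
Multiply by n: 222 * 0.0031271640 = 0.6942304080
Round to 4 dp: 0.6942

0.6942


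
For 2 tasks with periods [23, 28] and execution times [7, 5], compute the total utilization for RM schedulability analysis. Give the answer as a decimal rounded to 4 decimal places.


Compute individual utilizations (exact fractions):
  Task 1: C/T = 7/23 (approx. 0.3043)
  Task 2: C/T = 5/28 (approx. 0.1786)
Total utilization U = 7/23 + 5/28 = 311/644
Rounded to 4 decimal places: U = 0.4829
RM (Liu & Layland) bound for 2 tasks = 0.828427; compare with U = 311/644 (approx. 0.482919)
U <= bound, so schedulable by RM sufficient condition.

0.4829


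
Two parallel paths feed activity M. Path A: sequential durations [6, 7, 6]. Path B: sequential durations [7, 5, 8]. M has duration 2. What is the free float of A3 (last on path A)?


ES(A3) = sum of predecessors on chain A = 13
EF(A3) = ES + duration = 13 + 6 = 19
Successor of A3 is M. ES(M) = max(sum(A), sum(B)) = max(19, 20) = 20
Free float = ES(successor) - EF(current) = 20 - 19 = 1

1


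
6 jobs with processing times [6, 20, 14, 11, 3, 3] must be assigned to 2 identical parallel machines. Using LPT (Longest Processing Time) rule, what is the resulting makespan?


Sort jobs in decreasing order (LPT): [20, 14, 11, 6, 3, 3]
Assign each job to the least loaded machine:
  Machine 1: jobs [20, 6, 3], load = 29
  Machine 2: jobs [14, 11, 3], load = 28
Makespan = max load = 29

29


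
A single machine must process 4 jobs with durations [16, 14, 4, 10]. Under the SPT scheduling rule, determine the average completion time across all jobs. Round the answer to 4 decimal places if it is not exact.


Sort jobs by processing time (SPT order): [4, 10, 14, 16]
Compute completion times sequentially:
  Job 1: processing = 4, completes at 4
  Job 2: processing = 10, completes at 14
  Job 3: processing = 14, completes at 28
  Job 4: processing = 16, completes at 44
Sum of completion times = 90
Average completion time = 90/4 = 22.5

22.5


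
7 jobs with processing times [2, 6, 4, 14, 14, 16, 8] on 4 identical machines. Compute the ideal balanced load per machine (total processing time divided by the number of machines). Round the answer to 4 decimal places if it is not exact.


Total processing time = 2 + 6 + 4 + 14 + 14 + 16 + 8 = 64
Number of machines = 4
Ideal balanced load = 64 / 4 = 16.0

16.0


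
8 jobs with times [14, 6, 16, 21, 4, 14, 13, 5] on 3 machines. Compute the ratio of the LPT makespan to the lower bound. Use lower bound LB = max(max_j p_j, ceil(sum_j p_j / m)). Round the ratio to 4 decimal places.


LPT order: [21, 16, 14, 14, 13, 6, 5, 4]
Machine loads after assignment: [32, 29, 32]
LPT makespan = 32
Lower bound = max(max_job, ceil(total/3)) = max(21, 31) = 31
Ratio = 32 / 31 = 1.0323

1.0323


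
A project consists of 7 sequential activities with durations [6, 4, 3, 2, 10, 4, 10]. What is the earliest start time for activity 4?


Activity 4 starts after activities 1 through 3 complete.
Predecessor durations: [6, 4, 3]
ES = 6 + 4 + 3 = 13

13


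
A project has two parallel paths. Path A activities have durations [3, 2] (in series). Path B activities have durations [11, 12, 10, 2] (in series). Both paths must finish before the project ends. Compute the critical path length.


Path A total = 3 + 2 = 5
Path B total = 11 + 12 + 10 + 2 = 35
Critical path = longest path = max(5, 35) = 35

35


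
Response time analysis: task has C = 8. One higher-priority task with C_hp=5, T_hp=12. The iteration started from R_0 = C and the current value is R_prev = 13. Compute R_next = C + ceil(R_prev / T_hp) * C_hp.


R_next = C + ceil(R_prev / T_hp) * C_hp
ceil(13 / 12) = ceil(1.0833) = 2
Interference = 2 * 5 = 10
R_next = 8 + 10 = 18

18


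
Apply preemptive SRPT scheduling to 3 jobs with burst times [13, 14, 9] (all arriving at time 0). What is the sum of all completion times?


Since all jobs arrive at t=0, SRPT equals SPT ordering.
SPT order: [9, 13, 14]
Completion times:
  Job 1: p=9, C=9
  Job 2: p=13, C=22
  Job 3: p=14, C=36
Total completion time = 9 + 22 + 36 = 67

67


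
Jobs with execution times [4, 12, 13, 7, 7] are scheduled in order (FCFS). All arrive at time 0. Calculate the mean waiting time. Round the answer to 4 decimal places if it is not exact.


FCFS order (as given): [4, 12, 13, 7, 7]
Waiting times:
  Job 1: wait = 0
  Job 2: wait = 4
  Job 3: wait = 16
  Job 4: wait = 29
  Job 5: wait = 36
Sum of waiting times = 85
Average waiting time = 85/5 = 17.0

17.0


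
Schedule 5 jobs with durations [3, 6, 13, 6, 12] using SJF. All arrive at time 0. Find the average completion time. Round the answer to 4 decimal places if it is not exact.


SJF order (ascending): [3, 6, 6, 12, 13]
Completion times:
  Job 1: burst=3, C=3
  Job 2: burst=6, C=9
  Job 3: burst=6, C=15
  Job 4: burst=12, C=27
  Job 5: burst=13, C=40
Average completion = 94/5 = 18.8

18.8


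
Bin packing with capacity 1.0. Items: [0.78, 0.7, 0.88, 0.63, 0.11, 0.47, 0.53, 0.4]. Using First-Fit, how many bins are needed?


Place items sequentially using First-Fit:
  Item 0.78 -> new Bin 1
  Item 0.7 -> new Bin 2
  Item 0.88 -> new Bin 3
  Item 0.63 -> new Bin 4
  Item 0.11 -> Bin 1 (now 0.89)
  Item 0.47 -> new Bin 5
  Item 0.53 -> Bin 5 (now 1.0)
  Item 0.4 -> new Bin 6
Total bins used = 6

6


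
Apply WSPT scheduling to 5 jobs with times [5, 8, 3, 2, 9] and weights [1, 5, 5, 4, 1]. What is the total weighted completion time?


Compute p/w ratios and sort ascending (WSPT): [(2, 4), (3, 5), (8, 5), (5, 1), (9, 1)]
Compute weighted completion times:
  Job (p=2,w=4): C=2, w*C=4*2=8
  Job (p=3,w=5): C=5, w*C=5*5=25
  Job (p=8,w=5): C=13, w*C=5*13=65
  Job (p=5,w=1): C=18, w*C=1*18=18
  Job (p=9,w=1): C=27, w*C=1*27=27
Total weighted completion time = 143

143


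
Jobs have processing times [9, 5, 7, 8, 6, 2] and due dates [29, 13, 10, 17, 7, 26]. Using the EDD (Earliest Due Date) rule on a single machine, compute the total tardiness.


Sort by due date (EDD order): [(6, 7), (7, 10), (5, 13), (8, 17), (2, 26), (9, 29)]
Compute completion times and tardiness:
  Job 1: p=6, d=7, C=6, tardiness=max(0,6-7)=0
  Job 2: p=7, d=10, C=13, tardiness=max(0,13-10)=3
  Job 3: p=5, d=13, C=18, tardiness=max(0,18-13)=5
  Job 4: p=8, d=17, C=26, tardiness=max(0,26-17)=9
  Job 5: p=2, d=26, C=28, tardiness=max(0,28-26)=2
  Job 6: p=9, d=29, C=37, tardiness=max(0,37-29)=8
Total tardiness = 27

27


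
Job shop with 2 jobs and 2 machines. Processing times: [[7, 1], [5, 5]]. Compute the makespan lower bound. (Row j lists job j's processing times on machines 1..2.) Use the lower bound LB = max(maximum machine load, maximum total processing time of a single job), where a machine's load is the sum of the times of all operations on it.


Machine loads:
  Machine 1: 7 + 5 = 12
  Machine 2: 1 + 5 = 6
Max machine load = 12
Job totals:
  Job 1: 8
  Job 2: 10
Max job total = 10
Lower bound = max(12, 10) = 12

12


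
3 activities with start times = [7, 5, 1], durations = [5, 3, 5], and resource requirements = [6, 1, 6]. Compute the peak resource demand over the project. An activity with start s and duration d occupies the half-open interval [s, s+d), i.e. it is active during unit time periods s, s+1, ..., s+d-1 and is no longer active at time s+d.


Each activity i is active on [start_i, start_i + duration_i).
Compute total resource usage per time slot:
  t=0: active resources = [], total = 0
  t=1: active resources = [6], total = 6
  t=2: active resources = [6], total = 6
  t=3: active resources = [6], total = 6
  t=4: active resources = [6], total = 6
  t=5: active resources = [1, 6], total = 7
  t=6: active resources = [1], total = 1
  t=7: active resources = [6, 1], total = 7
  t=8: active resources = [6], total = 6
  t=9: active resources = [6], total = 6
  t=10: active resources = [6], total = 6
  t=11: active resources = [6], total = 6
Peak resource demand = 7

7


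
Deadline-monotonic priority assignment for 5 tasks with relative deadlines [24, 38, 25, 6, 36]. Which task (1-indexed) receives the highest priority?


Sort tasks by relative deadline (ascending):
  Task 4: deadline = 6
  Task 1: deadline = 24
  Task 3: deadline = 25
  Task 5: deadline = 36
  Task 2: deadline = 38
Priority order (highest first): [4, 1, 3, 5, 2]
Highest priority task = 4

4


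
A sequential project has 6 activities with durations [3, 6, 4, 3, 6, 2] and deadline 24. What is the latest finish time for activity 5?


LF(activity 5) = deadline - sum of successor durations
Successors: activities 6 through 6 with durations [2]
Sum of successor durations = 2
LF = 24 - 2 = 22

22


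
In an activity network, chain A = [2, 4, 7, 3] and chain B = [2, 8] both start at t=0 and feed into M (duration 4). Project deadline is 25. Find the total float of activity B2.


Forward pass: ES(B2) = sum of predecessors on chain B = 2
EF = ES + duration = 2 + 8 = 10
Backward pass: LF(M) = deadline = 25; LS(M) = 25 - 4 = 21
LF(B2) = LS(M) - sum(successors on chain B) = 21 - 0 = 21
LS = LF - duration = 21 - 8 = 13
Total float = LS - ES = 13 - 2 = 11

11


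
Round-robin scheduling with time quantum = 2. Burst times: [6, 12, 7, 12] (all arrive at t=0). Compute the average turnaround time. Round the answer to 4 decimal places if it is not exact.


Time quantum = 2
Execution trace:
  J1 runs 2 units, time = 2
  J2 runs 2 units, time = 4
  J3 runs 2 units, time = 6
  J4 runs 2 units, time = 8
  J1 runs 2 units, time = 10
  J2 runs 2 units, time = 12
  J3 runs 2 units, time = 14
  J4 runs 2 units, time = 16
  J1 runs 2 units, time = 18
  J2 runs 2 units, time = 20
  J3 runs 2 units, time = 22
  J4 runs 2 units, time = 24
  J2 runs 2 units, time = 26
  J3 runs 1 units, time = 27
  J4 runs 2 units, time = 29
  J2 runs 2 units, time = 31
  J4 runs 2 units, time = 33
  J2 runs 2 units, time = 35
  J4 runs 2 units, time = 37
Finish times: [18, 35, 27, 37]
Average turnaround = 117/4 = 29.25

29.25


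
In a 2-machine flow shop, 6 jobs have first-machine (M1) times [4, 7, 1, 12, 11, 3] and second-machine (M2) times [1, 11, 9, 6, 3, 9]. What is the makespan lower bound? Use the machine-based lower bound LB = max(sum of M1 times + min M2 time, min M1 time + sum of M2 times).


LB1 = sum(M1 times) + min(M2 times) = 38 + 1 = 39
LB2 = min(M1 times) + sum(M2 times) = 1 + 39 = 40
Lower bound = max(LB1, LB2) = max(39, 40) = 40

40


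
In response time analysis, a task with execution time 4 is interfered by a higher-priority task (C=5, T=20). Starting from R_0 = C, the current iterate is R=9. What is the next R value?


R_next = C + ceil(R_prev / T_hp) * C_hp
ceil(9 / 20) = ceil(0.45) = 1
Interference = 1 * 5 = 5
R_next = 4 + 5 = 9
R_next = R_prev, so the iteration has converged (response time = 9).

9


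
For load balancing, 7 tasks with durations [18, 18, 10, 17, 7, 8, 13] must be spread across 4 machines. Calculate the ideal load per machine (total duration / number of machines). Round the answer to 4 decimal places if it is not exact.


Total processing time = 18 + 18 + 10 + 17 + 7 + 8 + 13 = 91
Number of machines = 4
Ideal balanced load = 91 / 4 = 22.75

22.75


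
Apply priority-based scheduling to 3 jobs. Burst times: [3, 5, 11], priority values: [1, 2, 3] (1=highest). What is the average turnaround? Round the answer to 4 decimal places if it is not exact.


Sort by priority (ascending = highest first):
Order: [(1, 3), (2, 5), (3, 11)]
Completion times:
  Priority 1, burst=3, C=3
  Priority 2, burst=5, C=8
  Priority 3, burst=11, C=19
Average turnaround = 30/3 = 10.0

10.0


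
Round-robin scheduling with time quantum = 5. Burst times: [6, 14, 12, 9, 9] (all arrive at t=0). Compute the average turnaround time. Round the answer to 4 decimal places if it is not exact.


Time quantum = 5
Execution trace:
  J1 runs 5 units, time = 5
  J2 runs 5 units, time = 10
  J3 runs 5 units, time = 15
  J4 runs 5 units, time = 20
  J5 runs 5 units, time = 25
  J1 runs 1 units, time = 26
  J2 runs 5 units, time = 31
  J3 runs 5 units, time = 36
  J4 runs 4 units, time = 40
  J5 runs 4 units, time = 44
  J2 runs 4 units, time = 48
  J3 runs 2 units, time = 50
Finish times: [26, 48, 50, 40, 44]
Average turnaround = 208/5 = 41.6

41.6


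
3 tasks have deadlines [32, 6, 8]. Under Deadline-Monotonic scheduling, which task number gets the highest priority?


Sort tasks by relative deadline (ascending):
  Task 2: deadline = 6
  Task 3: deadline = 8
  Task 1: deadline = 32
Priority order (highest first): [2, 3, 1]
Highest priority task = 2

2


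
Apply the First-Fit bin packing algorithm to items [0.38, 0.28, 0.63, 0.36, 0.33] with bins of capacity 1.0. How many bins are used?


Place items sequentially using First-Fit:
  Item 0.38 -> new Bin 1
  Item 0.28 -> Bin 1 (now 0.66)
  Item 0.63 -> new Bin 2
  Item 0.36 -> Bin 2 (now 0.99)
  Item 0.33 -> Bin 1 (now 0.99)
Total bins used = 2

2


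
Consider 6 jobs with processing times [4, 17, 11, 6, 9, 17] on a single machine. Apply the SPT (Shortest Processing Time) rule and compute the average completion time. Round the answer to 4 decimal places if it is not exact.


Sort jobs by processing time (SPT order): [4, 6, 9, 11, 17, 17]
Compute completion times sequentially:
  Job 1: processing = 4, completes at 4
  Job 2: processing = 6, completes at 10
  Job 3: processing = 9, completes at 19
  Job 4: processing = 11, completes at 30
  Job 5: processing = 17, completes at 47
  Job 6: processing = 17, completes at 64
Sum of completion times = 174
Average completion time = 174/6 = 29.0

29.0


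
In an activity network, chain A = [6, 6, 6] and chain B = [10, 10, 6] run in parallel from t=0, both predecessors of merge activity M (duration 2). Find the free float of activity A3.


ES(A3) = sum of predecessors on chain A = 12
EF(A3) = ES + duration = 12 + 6 = 18
Successor of A3 is M. ES(M) = max(sum(A), sum(B)) = max(18, 26) = 26
Free float = ES(successor) - EF(current) = 26 - 18 = 8

8


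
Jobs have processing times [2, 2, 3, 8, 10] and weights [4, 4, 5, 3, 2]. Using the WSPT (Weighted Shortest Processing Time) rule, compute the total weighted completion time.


Compute p/w ratios and sort ascending (WSPT): [(2, 4), (2, 4), (3, 5), (8, 3), (10, 2)]
Compute weighted completion times:
  Job (p=2,w=4): C=2, w*C=4*2=8
  Job (p=2,w=4): C=4, w*C=4*4=16
  Job (p=3,w=5): C=7, w*C=5*7=35
  Job (p=8,w=3): C=15, w*C=3*15=45
  Job (p=10,w=2): C=25, w*C=2*25=50
Total weighted completion time = 154

154


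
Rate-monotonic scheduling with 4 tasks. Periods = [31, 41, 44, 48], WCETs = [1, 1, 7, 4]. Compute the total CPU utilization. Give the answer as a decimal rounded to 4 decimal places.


Compute individual utilizations (exact fractions):
  Task 1: C/T = 1/31 (approx. 0.0323)
  Task 2: C/T = 1/41 (approx. 0.0244)
  Task 3: C/T = 7/44 (approx. 0.1591)
  Task 4: C/T = 4/48 = 1/12 (approx. 0.0833)
Total utilization U = 1/31 + 1/41 + 7/44 + 1/12 = 12544/41943
Rounded to 4 decimal places: U = 0.2991
RM (Liu & Layland) bound for 4 tasks = 0.756828; compare with U = 12544/41943 (approx. 0.299073)
U <= bound, so schedulable by RM sufficient condition.

0.2991


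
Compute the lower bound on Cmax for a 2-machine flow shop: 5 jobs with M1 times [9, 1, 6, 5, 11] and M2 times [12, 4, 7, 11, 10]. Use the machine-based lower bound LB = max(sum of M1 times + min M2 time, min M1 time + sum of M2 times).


LB1 = sum(M1 times) + min(M2 times) = 32 + 4 = 36
LB2 = min(M1 times) + sum(M2 times) = 1 + 44 = 45
Lower bound = max(LB1, LB2) = max(36, 45) = 45

45


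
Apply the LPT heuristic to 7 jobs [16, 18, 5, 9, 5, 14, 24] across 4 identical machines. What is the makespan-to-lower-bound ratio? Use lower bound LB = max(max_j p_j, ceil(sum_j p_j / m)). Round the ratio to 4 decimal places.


LPT order: [24, 18, 16, 14, 9, 5, 5]
Machine loads after assignment: [24, 23, 21, 23]
LPT makespan = 24
Lower bound = max(max_job, ceil(total/4)) = max(24, 23) = 24
Ratio = 24 / 24 = 1.0

1.0


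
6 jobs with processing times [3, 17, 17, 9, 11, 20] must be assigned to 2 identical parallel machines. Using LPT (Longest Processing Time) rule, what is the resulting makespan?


Sort jobs in decreasing order (LPT): [20, 17, 17, 11, 9, 3]
Assign each job to the least loaded machine:
  Machine 1: jobs [20, 11, 9], load = 40
  Machine 2: jobs [17, 17, 3], load = 37
Makespan = max load = 40

40


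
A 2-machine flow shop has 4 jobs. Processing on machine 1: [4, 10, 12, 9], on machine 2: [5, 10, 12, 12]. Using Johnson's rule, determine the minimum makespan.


Apply Johnson's rule:
  Group 1 (a <= b): [(1, 4, 5), (4, 9, 12), (2, 10, 10), (3, 12, 12)]
  Group 2 (a > b): []
Optimal job order: [1, 4, 2, 3]
Schedule:
  Job 1: M1 done at 4, M2 done at 9
  Job 4: M1 done at 13, M2 done at 25
  Job 2: M1 done at 23, M2 done at 35
  Job 3: M1 done at 35, M2 done at 47
Makespan = 47

47


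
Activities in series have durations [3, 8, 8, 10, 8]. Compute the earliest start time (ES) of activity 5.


Activity 5 starts after activities 1 through 4 complete.
Predecessor durations: [3, 8, 8, 10]
ES = 3 + 8 + 8 + 10 = 29

29


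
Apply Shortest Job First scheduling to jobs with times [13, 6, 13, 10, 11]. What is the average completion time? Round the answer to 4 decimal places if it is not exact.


SJF order (ascending): [6, 10, 11, 13, 13]
Completion times:
  Job 1: burst=6, C=6
  Job 2: burst=10, C=16
  Job 3: burst=11, C=27
  Job 4: burst=13, C=40
  Job 5: burst=13, C=53
Average completion = 142/5 = 28.4

28.4


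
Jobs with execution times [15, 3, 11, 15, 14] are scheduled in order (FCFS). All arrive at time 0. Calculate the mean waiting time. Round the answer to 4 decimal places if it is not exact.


FCFS order (as given): [15, 3, 11, 15, 14]
Waiting times:
  Job 1: wait = 0
  Job 2: wait = 15
  Job 3: wait = 18
  Job 4: wait = 29
  Job 5: wait = 44
Sum of waiting times = 106
Average waiting time = 106/5 = 21.2

21.2


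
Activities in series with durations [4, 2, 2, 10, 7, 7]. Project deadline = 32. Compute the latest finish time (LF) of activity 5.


LF(activity 5) = deadline - sum of successor durations
Successors: activities 6 through 6 with durations [7]
Sum of successor durations = 7
LF = 32 - 7 = 25

25


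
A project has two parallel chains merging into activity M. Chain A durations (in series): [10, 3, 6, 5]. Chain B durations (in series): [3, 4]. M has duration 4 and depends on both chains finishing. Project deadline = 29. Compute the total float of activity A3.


Forward pass: ES(A3) = sum of predecessors on chain A = 13
EF = ES + duration = 13 + 6 = 19
Backward pass: LF(M) = deadline = 29; LS(M) = 29 - 4 = 25
LF(A3) = LS(M) - sum(successors on chain A) = 25 - 5 = 20
LS = LF - duration = 20 - 6 = 14
Total float = LS - ES = 14 - 13 = 1

1


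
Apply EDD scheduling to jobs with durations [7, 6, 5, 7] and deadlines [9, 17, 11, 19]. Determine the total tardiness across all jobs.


Sort by due date (EDD order): [(7, 9), (5, 11), (6, 17), (7, 19)]
Compute completion times and tardiness:
  Job 1: p=7, d=9, C=7, tardiness=max(0,7-9)=0
  Job 2: p=5, d=11, C=12, tardiness=max(0,12-11)=1
  Job 3: p=6, d=17, C=18, tardiness=max(0,18-17)=1
  Job 4: p=7, d=19, C=25, tardiness=max(0,25-19)=6
Total tardiness = 8

8


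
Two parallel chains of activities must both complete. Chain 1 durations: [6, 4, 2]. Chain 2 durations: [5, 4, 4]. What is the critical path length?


Path A total = 6 + 4 + 2 = 12
Path B total = 5 + 4 + 4 = 13
Critical path = longest path = max(12, 13) = 13

13


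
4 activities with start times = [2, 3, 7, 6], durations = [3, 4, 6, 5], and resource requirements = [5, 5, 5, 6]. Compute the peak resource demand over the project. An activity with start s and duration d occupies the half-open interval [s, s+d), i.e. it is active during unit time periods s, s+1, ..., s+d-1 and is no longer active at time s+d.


Each activity i is active on [start_i, start_i + duration_i).
Compute total resource usage per time slot:
  t=0: active resources = [], total = 0
  t=1: active resources = [], total = 0
  t=2: active resources = [5], total = 5
  t=3: active resources = [5, 5], total = 10
  t=4: active resources = [5, 5], total = 10
  t=5: active resources = [5], total = 5
  t=6: active resources = [5, 6], total = 11
  t=7: active resources = [5, 6], total = 11
  t=8: active resources = [5, 6], total = 11
  t=9: active resources = [5, 6], total = 11
  t=10: active resources = [5, 6], total = 11
  t=11: active resources = [5], total = 5
  t=12: active resources = [5], total = 5
Peak resource demand = 11

11


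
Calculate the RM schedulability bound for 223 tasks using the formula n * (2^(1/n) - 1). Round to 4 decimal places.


Compute 2^(1/223) = 1.0031131190
Subtract 1: 1.0031131190 - 1 = 0.0031131190
Multiply by n: 223 * 0.0031131190 = 0.6942255370
Round to 4 dp: 0.6942

0.6942


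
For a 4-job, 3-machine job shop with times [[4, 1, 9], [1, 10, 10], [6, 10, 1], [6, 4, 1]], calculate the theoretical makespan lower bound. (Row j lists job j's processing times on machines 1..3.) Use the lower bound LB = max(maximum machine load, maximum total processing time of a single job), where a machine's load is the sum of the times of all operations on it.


Machine loads:
  Machine 1: 4 + 1 + 6 + 6 = 17
  Machine 2: 1 + 10 + 10 + 4 = 25
  Machine 3: 9 + 10 + 1 + 1 = 21
Max machine load = 25
Job totals:
  Job 1: 14
  Job 2: 21
  Job 3: 17
  Job 4: 11
Max job total = 21
Lower bound = max(25, 21) = 25

25


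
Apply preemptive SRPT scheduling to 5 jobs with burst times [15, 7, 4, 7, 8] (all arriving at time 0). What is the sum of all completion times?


Since all jobs arrive at t=0, SRPT equals SPT ordering.
SPT order: [4, 7, 7, 8, 15]
Completion times:
  Job 1: p=4, C=4
  Job 2: p=7, C=11
  Job 3: p=7, C=18
  Job 4: p=8, C=26
  Job 5: p=15, C=41
Total completion time = 4 + 11 + 18 + 26 + 41 = 100

100


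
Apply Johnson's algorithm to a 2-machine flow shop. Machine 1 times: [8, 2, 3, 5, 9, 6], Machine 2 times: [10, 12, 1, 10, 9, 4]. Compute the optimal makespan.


Apply Johnson's rule:
  Group 1 (a <= b): [(2, 2, 12), (4, 5, 10), (1, 8, 10), (5, 9, 9)]
  Group 2 (a > b): [(6, 6, 4), (3, 3, 1)]
Optimal job order: [2, 4, 1, 5, 6, 3]
Schedule:
  Job 2: M1 done at 2, M2 done at 14
  Job 4: M1 done at 7, M2 done at 24
  Job 1: M1 done at 15, M2 done at 34
  Job 5: M1 done at 24, M2 done at 43
  Job 6: M1 done at 30, M2 done at 47
  Job 3: M1 done at 33, M2 done at 48
Makespan = 48

48


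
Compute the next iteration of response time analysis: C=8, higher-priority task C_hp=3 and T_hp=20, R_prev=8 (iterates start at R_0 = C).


R_next = C + ceil(R_prev / T_hp) * C_hp
ceil(8 / 20) = ceil(0.4) = 1
Interference = 1 * 3 = 3
R_next = 8 + 3 = 11

11


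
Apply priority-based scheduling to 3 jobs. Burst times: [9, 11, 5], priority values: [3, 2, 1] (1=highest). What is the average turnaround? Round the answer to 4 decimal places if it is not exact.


Sort by priority (ascending = highest first):
Order: [(1, 5), (2, 11), (3, 9)]
Completion times:
  Priority 1, burst=5, C=5
  Priority 2, burst=11, C=16
  Priority 3, burst=9, C=25
Average turnaround = 46/3 = 15.3333

15.3333


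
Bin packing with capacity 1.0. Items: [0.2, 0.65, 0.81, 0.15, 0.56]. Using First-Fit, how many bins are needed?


Place items sequentially using First-Fit:
  Item 0.2 -> new Bin 1
  Item 0.65 -> Bin 1 (now 0.85)
  Item 0.81 -> new Bin 2
  Item 0.15 -> Bin 1 (now 1.0)
  Item 0.56 -> new Bin 3
Total bins used = 3

3


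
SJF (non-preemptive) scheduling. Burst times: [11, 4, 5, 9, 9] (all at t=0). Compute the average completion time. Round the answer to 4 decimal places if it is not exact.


SJF order (ascending): [4, 5, 9, 9, 11]
Completion times:
  Job 1: burst=4, C=4
  Job 2: burst=5, C=9
  Job 3: burst=9, C=18
  Job 4: burst=9, C=27
  Job 5: burst=11, C=38
Average completion = 96/5 = 19.2

19.2


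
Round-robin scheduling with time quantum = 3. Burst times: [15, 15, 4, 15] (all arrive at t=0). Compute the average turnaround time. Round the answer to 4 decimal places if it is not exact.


Time quantum = 3
Execution trace:
  J1 runs 3 units, time = 3
  J2 runs 3 units, time = 6
  J3 runs 3 units, time = 9
  J4 runs 3 units, time = 12
  J1 runs 3 units, time = 15
  J2 runs 3 units, time = 18
  J3 runs 1 units, time = 19
  J4 runs 3 units, time = 22
  J1 runs 3 units, time = 25
  J2 runs 3 units, time = 28
  J4 runs 3 units, time = 31
  J1 runs 3 units, time = 34
  J2 runs 3 units, time = 37
  J4 runs 3 units, time = 40
  J1 runs 3 units, time = 43
  J2 runs 3 units, time = 46
  J4 runs 3 units, time = 49
Finish times: [43, 46, 19, 49]
Average turnaround = 157/4 = 39.25

39.25


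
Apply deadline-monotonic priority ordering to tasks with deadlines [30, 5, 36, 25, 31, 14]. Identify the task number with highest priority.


Sort tasks by relative deadline (ascending):
  Task 2: deadline = 5
  Task 6: deadline = 14
  Task 4: deadline = 25
  Task 1: deadline = 30
  Task 5: deadline = 31
  Task 3: deadline = 36
Priority order (highest first): [2, 6, 4, 1, 5, 3]
Highest priority task = 2

2


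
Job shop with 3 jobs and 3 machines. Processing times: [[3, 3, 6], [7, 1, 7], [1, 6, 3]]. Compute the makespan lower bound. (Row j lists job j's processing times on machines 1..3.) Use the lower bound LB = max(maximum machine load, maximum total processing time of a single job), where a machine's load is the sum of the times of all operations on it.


Machine loads:
  Machine 1: 3 + 7 + 1 = 11
  Machine 2: 3 + 1 + 6 = 10
  Machine 3: 6 + 7 + 3 = 16
Max machine load = 16
Job totals:
  Job 1: 12
  Job 2: 15
  Job 3: 10
Max job total = 15
Lower bound = max(16, 15) = 16

16


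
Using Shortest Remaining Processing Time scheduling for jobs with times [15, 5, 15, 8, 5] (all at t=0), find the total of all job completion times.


Since all jobs arrive at t=0, SRPT equals SPT ordering.
SPT order: [5, 5, 8, 15, 15]
Completion times:
  Job 1: p=5, C=5
  Job 2: p=5, C=10
  Job 3: p=8, C=18
  Job 4: p=15, C=33
  Job 5: p=15, C=48
Total completion time = 5 + 10 + 18 + 33 + 48 = 114

114


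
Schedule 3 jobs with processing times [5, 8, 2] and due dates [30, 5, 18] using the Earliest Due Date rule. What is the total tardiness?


Sort by due date (EDD order): [(8, 5), (2, 18), (5, 30)]
Compute completion times and tardiness:
  Job 1: p=8, d=5, C=8, tardiness=max(0,8-5)=3
  Job 2: p=2, d=18, C=10, tardiness=max(0,10-18)=0
  Job 3: p=5, d=30, C=15, tardiness=max(0,15-30)=0
Total tardiness = 3

3


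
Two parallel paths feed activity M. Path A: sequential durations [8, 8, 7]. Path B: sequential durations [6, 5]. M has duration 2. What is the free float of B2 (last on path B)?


ES(B2) = sum of predecessors on chain B = 6
EF(B2) = ES + duration = 6 + 5 = 11
Successor of B2 is M. ES(M) = max(sum(A), sum(B)) = max(23, 11) = 23
Free float = ES(successor) - EF(current) = 23 - 11 = 12

12


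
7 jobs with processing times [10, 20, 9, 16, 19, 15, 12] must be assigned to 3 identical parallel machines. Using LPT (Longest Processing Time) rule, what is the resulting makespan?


Sort jobs in decreasing order (LPT): [20, 19, 16, 15, 12, 10, 9]
Assign each job to the least loaded machine:
  Machine 1: jobs [20, 10, 9], load = 39
  Machine 2: jobs [19, 12], load = 31
  Machine 3: jobs [16, 15], load = 31
Makespan = max load = 39

39


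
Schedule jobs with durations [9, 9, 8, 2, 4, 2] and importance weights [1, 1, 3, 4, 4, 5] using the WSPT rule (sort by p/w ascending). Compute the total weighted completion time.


Compute p/w ratios and sort ascending (WSPT): [(2, 5), (2, 4), (4, 4), (8, 3), (9, 1), (9, 1)]
Compute weighted completion times:
  Job (p=2,w=5): C=2, w*C=5*2=10
  Job (p=2,w=4): C=4, w*C=4*4=16
  Job (p=4,w=4): C=8, w*C=4*8=32
  Job (p=8,w=3): C=16, w*C=3*16=48
  Job (p=9,w=1): C=25, w*C=1*25=25
  Job (p=9,w=1): C=34, w*C=1*34=34
Total weighted completion time = 165

165


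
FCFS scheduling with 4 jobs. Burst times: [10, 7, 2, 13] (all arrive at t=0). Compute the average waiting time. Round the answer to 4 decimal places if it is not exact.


FCFS order (as given): [10, 7, 2, 13]
Waiting times:
  Job 1: wait = 0
  Job 2: wait = 10
  Job 3: wait = 17
  Job 4: wait = 19
Sum of waiting times = 46
Average waiting time = 46/4 = 11.5

11.5


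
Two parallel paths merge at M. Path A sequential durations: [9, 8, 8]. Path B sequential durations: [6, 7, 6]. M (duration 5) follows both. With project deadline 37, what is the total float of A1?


Forward pass: ES(A1) = sum of predecessors on chain A = 0
EF = ES + duration = 0 + 9 = 9
Backward pass: LF(M) = deadline = 37; LS(M) = 37 - 5 = 32
LF(A1) = LS(M) - sum(successors on chain A) = 32 - 16 = 16
LS = LF - duration = 16 - 9 = 7
Total float = LS - ES = 7 - 0 = 7

7
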